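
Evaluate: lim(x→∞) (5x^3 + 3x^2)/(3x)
This is an ∞/∞ indeterminate form.

Apply L'Hôpital's rule: differentiate numerator and denominator separately.
  f(x) = 5·x^3 + 3·x^2   ⇒   f'(x) = 15·x^2 + 6·x
  g(x) = 3·x   ⇒   g'(x) = 3
  lim(x→∞) f'(x)/g'(x) = lim(x→∞) (15·x^2 + 6·x)/(3)
  = ∞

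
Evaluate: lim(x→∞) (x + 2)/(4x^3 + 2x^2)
This is an ∞/∞ indeterminate form.

Apply L'Hôpital's rule: differentiate numerator and denominator separately.
  f(x) = x + 2   ⇒   f'(x) = 1
  g(x) = 4·x^3 + 2·x^2   ⇒   g'(x) = 12·x^2 + 4·x
  lim(x→∞) f'(x)/g'(x) = lim(x→∞) (1)/(12·x^2 + 4·x)
  = 0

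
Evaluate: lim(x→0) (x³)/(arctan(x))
This is a 0/0 indeterminate form.

Apply L'Hôpital's rule: differentiate numerator and denominator separately.
  f(x) = x^3   ⇒   f'(x) = 3·x^2
  g(x) = atan(x)   ⇒   g'(x) = 1/(x^2 + 1)
  lim(x→0) f'(x)/g'(x) = lim(x→0) (3·x^2)/(1/(x^2 + 1))
  = 0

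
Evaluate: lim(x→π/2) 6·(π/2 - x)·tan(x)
This is a 0·∞ indeterminate form.

Rewrite 0·∞ as a quotient (0/0 or ∞/∞ form), then apply L'Hôpital's rule:
  lim(x→π/2) 6·(π/2 - x)·tan(x) = 6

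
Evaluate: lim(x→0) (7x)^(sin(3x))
This is an exponential indeterminate form.

For exponential indeterminate forms, take the natural log:
  Let L = lim(x→0) (7x)^(sin(3x))
  Then ln(L) = lim(x→0) [exponent × ln(base)]
  Evaluate using L'Hôpital or standard limits, then exponentiate.
  L = 1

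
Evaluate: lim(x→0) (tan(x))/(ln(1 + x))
This is a 0/0 indeterminate form.

Apply L'Hôpital's rule: differentiate numerator and denominator separately.
  f(x) = tan(x)   ⇒   f'(x) = tan(x)^2 + 1
  g(x) = ln(x + 1)   ⇒   g'(x) = 1/(x + 1)
  lim(x→0) f'(x)/g'(x) = lim(x→0) (tan(x)^2 + 1)/(1/(x + 1))
  = 1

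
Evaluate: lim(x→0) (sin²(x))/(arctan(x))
This is a 0/0 indeterminate form.

Apply L'Hôpital's rule: differentiate numerator and denominator separately.
  f(x) = sin(x)^2   ⇒   f'(x) = 2·sin(x)·cos(x)
  g(x) = atan(x)   ⇒   g'(x) = 1/(x^2 + 1)
  lim(x→0) f'(x)/g'(x) = lim(x→0) (2·sin(x)·cos(x))/(1/(x^2 + 1))
  = 0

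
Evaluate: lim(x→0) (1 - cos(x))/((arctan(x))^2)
This is a 0/0 indeterminate form.

Apply L'Hôpital's rule: differentiate numerator and denominator separately.
  f(x) = 1 - cos(x)   ⇒   f'(x) = sin(x)
  g(x) = atan(x)^2   ⇒   g'(x) = 2·atan(x)/(x^2 + 1)
  lim(x→0) f'(x)/g'(x) = lim(x→0) (sin(x))/(2·atan(x)/(x^2 + 1))
  = 1/2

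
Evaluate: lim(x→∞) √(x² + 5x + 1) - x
This is an ∞-∞ indeterminate form.

Combine fractions or rationalize to convert ∞-∞ to 0/0 form:
  lim(x→∞) √(x² + 5x + 1) - x = 5/2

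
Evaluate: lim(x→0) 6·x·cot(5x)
This is a 0·∞ indeterminate form.

Rewrite 0·∞ as a quotient (0/0 or ∞/∞ form), then apply L'Hôpital's rule:
  lim(x→0) 6·x·cot(5x) = 6/5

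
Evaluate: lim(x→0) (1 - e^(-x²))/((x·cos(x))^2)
This is a 0/0 indeterminate form.

Apply L'Hôpital's rule: differentiate numerator and denominator separately.
  f(x) = 1 - e^(-x^2)   ⇒   f'(x) = 2·x·e^(-x^2)
  g(x) = x^2·cos(x)^2   ⇒   g'(x) = -2·x^2·sin(x)·cos(x) + 2·x·cos(x)^2
  lim(x→0) f'(x)/g'(x) = lim(x→0) (2·x·e^(-x^2))/(-2·x^2·sin(x)·cos(x) + 2·x·cos(x)^2)
  = 1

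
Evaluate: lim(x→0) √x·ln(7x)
This is a 0·∞ indeterminate form.

Rewrite 0·∞ as a quotient (0/0 or ∞/∞ form), then apply L'Hôpital's rule:
  lim(x→0) √x·ln(7x) = 0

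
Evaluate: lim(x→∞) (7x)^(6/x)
This is an exponential indeterminate form.

For exponential indeterminate forms, take the natural log:
  Let L = lim(x→∞) (7x)^(6/x)
  Then ln(L) = lim(x→∞) [exponent × ln(base)]
  Evaluate using L'Hôpital or standard limits, then exponentiate.
  L = 1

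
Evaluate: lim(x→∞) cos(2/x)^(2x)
This is an exponential indeterminate form.

For exponential indeterminate forms, take the natural log:
  Let L = lim(x→∞) cos(2/x)^(2x)
  Then ln(L) = lim(x→∞) [exponent × ln(base)]
  Evaluate using L'Hôpital or standard limits, then exponentiate.
  L = 1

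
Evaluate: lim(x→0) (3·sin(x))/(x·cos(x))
This is a 0/0 indeterminate form.

Apply L'Hôpital's rule: differentiate numerator and denominator separately.
  f(x) = 3·sin(x)   ⇒   f'(x) = 3·cos(x)
  g(x) = x·cos(x)   ⇒   g'(x) = -x·sin(x) + cos(x)
  lim(x→0) f'(x)/g'(x) = lim(x→0) (3·cos(x))/(-x·sin(x) + cos(x))
  = 3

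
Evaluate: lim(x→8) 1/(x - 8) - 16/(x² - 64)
This is an ∞-∞ indeterminate form.

Combine fractions or rationalize to convert ∞-∞ to 0/0 form:
  lim(x→8) 1/(x - 8) - 16/(x² - 64) = 1/16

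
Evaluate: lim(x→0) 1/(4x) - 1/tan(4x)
This is an ∞-∞ indeterminate form.

Combine fractions or rationalize to convert ∞-∞ to 0/0 form:
  lim(x→0) 1/(4x) - 1/tan(4x) = 0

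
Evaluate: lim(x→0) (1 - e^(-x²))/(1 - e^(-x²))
This is a 0/0 indeterminate form.

Apply L'Hôpital's rule: differentiate numerator and denominator separately.
  f(x) = 1 - e^(-x^2)   ⇒   f'(x) = 2·x·e^(-x^2)
  g(x) = 1 - e^(-x^2)   ⇒   g'(x) = 2·x·e^(-x^2)
  lim(x→0) f'(x)/g'(x) = lim(x→0) (2·x·e^(-x^2))/(2·x·e^(-x^2))
  = 1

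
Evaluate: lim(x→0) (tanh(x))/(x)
This is a 0/0 indeterminate form.

Apply L'Hôpital's rule: differentiate numerator and denominator separately.
  f(x) = tanh(x)   ⇒   f'(x) = 1 - tanh(x)^2
  g(x) = x   ⇒   g'(x) = 1
  lim(x→0) f'(x)/g'(x) = lim(x→0) (1 - tanh(x)^2)/(1)
  = 1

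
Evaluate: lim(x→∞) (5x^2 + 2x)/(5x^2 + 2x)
This is an ∞/∞ indeterminate form.

Apply L'Hôpital's rule: differentiate numerator and denominator separately.
  f(x) = 5·x^2 + 2·x   ⇒   f'(x) = 10·x + 2
  g(x) = 5·x^2 + 2·x   ⇒   g'(x) = 10·x + 2
  lim(x→∞) f'(x)/g'(x) = lim(x→∞) (10·x + 2)/(10·x + 2)
  = 1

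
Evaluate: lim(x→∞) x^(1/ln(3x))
This is an exponential indeterminate form.

For exponential indeterminate forms, take the natural log:
  Let L = lim(x→∞) x^(1/ln(3x))
  Then ln(L) = lim(x→∞) [exponent × ln(base)]
  Evaluate using L'Hôpital or standard limits, then exponentiate.
  L = e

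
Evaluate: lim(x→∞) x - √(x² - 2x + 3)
This is an ∞-∞ indeterminate form.

Combine fractions or rationalize to convert ∞-∞ to 0/0 form:
  lim(x→∞) x - √(x² - 2x + 3) = 1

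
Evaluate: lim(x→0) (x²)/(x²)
This is a 0/0 indeterminate form.

Apply L'Hôpital's rule: differentiate numerator and denominator separately.
  f(x) = x^2   ⇒   f'(x) = 2·x
  g(x) = x^2   ⇒   g'(x) = 2·x
  lim(x→0) f'(x)/g'(x) = lim(x→0) (2·x)/(2·x)
  = 1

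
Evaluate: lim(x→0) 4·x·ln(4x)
This is a 0·∞ indeterminate form.

Rewrite 0·∞ as a quotient (0/0 or ∞/∞ form), then apply L'Hôpital's rule:
  lim(x→0) 4·x·ln(4x) = 0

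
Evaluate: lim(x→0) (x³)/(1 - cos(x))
This is a 0/0 indeterminate form.

Apply L'Hôpital's rule: differentiate numerator and denominator separately.
  f(x) = x^3   ⇒   f'(x) = 3·x^2
  g(x) = 1 - cos(x)   ⇒   g'(x) = sin(x)
  lim(x→0) f'(x)/g'(x) = lim(x→0) (3·x^2)/(sin(x))
  = 0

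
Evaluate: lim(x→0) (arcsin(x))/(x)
This is a 0/0 indeterminate form.

Apply L'Hôpital's rule: differentiate numerator and denominator separately.
  f(x) = asin(x)   ⇒   f'(x) = 1/sqrt(1 - x^2)
  g(x) = x   ⇒   g'(x) = 1
  lim(x→0) f'(x)/g'(x) = lim(x→0) (1/sqrt(1 - x^2))/(1)
  = 1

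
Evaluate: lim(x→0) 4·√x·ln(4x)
This is a 0·∞ indeterminate form.

Rewrite 0·∞ as a quotient (0/0 or ∞/∞ form), then apply L'Hôpital's rule:
  lim(x→0) 4·√x·ln(4x) = 0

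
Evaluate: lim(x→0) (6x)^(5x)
This is an exponential indeterminate form.

For exponential indeterminate forms, take the natural log:
  Let L = lim(x→0) (6x)^(5x)
  Then ln(L) = lim(x→0) [exponent × ln(base)]
  Evaluate using L'Hôpital or standard limits, then exponentiate.
  L = 1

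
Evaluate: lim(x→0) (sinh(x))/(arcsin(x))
This is a 0/0 indeterminate form.

Apply L'Hôpital's rule: differentiate numerator and denominator separately.
  f(x) = sinh(x)   ⇒   f'(x) = cosh(x)
  g(x) = asin(x)   ⇒   g'(x) = 1/sqrt(1 - x^2)
  lim(x→0) f'(x)/g'(x) = lim(x→0) (cosh(x))/(1/sqrt(1 - x^2))
  = 1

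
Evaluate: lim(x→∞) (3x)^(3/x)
This is an exponential indeterminate form.

For exponential indeterminate forms, take the natural log:
  Let L = lim(x→∞) (3x)^(3/x)
  Then ln(L) = lim(x→∞) [exponent × ln(base)]
  Evaluate using L'Hôpital or standard limits, then exponentiate.
  L = 1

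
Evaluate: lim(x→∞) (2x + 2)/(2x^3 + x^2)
This is an ∞/∞ indeterminate form.

Apply L'Hôpital's rule: differentiate numerator and denominator separately.
  f(x) = 2·x + 2   ⇒   f'(x) = 2
  g(x) = 2·x^3 + x^2   ⇒   g'(x) = 6·x^2 + 2·x
  lim(x→∞) f'(x)/g'(x) = lim(x→∞) (2)/(6·x^2 + 2·x)
  = 0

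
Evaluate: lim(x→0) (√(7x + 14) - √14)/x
This is a standard limit.

Factor or rationalize the expression:
  lim(x→0) (√(7x + 14) - √14)/x = sqrt(14)/4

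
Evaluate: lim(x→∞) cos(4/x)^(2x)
This is an exponential indeterminate form.

For exponential indeterminate forms, take the natural log:
  Let L = lim(x→∞) cos(4/x)^(2x)
  Then ln(L) = lim(x→∞) [exponent × ln(base)]
  Evaluate using L'Hôpital or standard limits, then exponentiate.
  L = 1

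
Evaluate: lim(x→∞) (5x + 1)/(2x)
This is an ∞/∞ indeterminate form.

Apply L'Hôpital's rule: differentiate numerator and denominator separately.
  f(x) = 5·x + 1   ⇒   f'(x) = 5
  g(x) = 2·x   ⇒   g'(x) = 2
  lim(x→∞) f'(x)/g'(x) = lim(x→∞) (5)/(2)
  = 5/2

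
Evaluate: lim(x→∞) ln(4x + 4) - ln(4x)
This is an ∞-∞ indeterminate form.

Combine fractions or rationalize to convert ∞-∞ to 0/0 form:
  lim(x→∞) ln(4x + 4) - ln(4x) = 0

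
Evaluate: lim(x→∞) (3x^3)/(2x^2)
This is an ∞/∞ indeterminate form.

Apply L'Hôpital's rule: differentiate numerator and denominator separately.
  f(x) = 3·x^3   ⇒   f'(x) = 9·x^2
  g(x) = 2·x^2   ⇒   g'(x) = 4·x
  lim(x→∞) f'(x)/g'(x) = lim(x→∞) (9·x^2)/(4·x)
  = ∞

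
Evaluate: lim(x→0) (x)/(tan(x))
This is a 0/0 indeterminate form.

Apply L'Hôpital's rule: differentiate numerator and denominator separately.
  f(x) = x   ⇒   f'(x) = 1
  g(x) = tan(x)   ⇒   g'(x) = tan(x)^2 + 1
  lim(x→0) f'(x)/g'(x) = lim(x→0) (1)/(tan(x)^2 + 1)
  = 1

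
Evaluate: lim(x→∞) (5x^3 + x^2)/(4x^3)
This is an ∞/∞ indeterminate form.

Apply L'Hôpital's rule: differentiate numerator and denominator separately.
  f(x) = 5·x^3 + x^2   ⇒   f'(x) = 15·x^2 + 2·x
  g(x) = 4·x^3   ⇒   g'(x) = 12·x^2
  lim(x→∞) f'(x)/g'(x) = lim(x→∞) (15·x^2 + 2·x)/(12·x^2)
  = 5/4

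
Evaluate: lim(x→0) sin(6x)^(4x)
This is an exponential indeterminate form.

For exponential indeterminate forms, take the natural log:
  Let L = lim(x→0) sin(6x)^(4x)
  Then ln(L) = lim(x→0) [exponent × ln(base)]
  Evaluate using L'Hôpital or standard limits, then exponentiate.
  L = 1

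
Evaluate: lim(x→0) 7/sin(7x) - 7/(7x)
This is an ∞-∞ indeterminate form.

Combine fractions or rationalize to convert ∞-∞ to 0/0 form:
  lim(x→0) 7/sin(7x) - 7/(7x) = 0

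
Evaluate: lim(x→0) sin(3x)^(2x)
This is an exponential indeterminate form.

For exponential indeterminate forms, take the natural log:
  Let L = lim(x→0) sin(3x)^(2x)
  Then ln(L) = lim(x→0) [exponent × ln(base)]
  Evaluate using L'Hôpital or standard limits, then exponentiate.
  L = 1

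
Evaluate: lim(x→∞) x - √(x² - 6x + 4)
This is an ∞-∞ indeterminate form.

Combine fractions or rationalize to convert ∞-∞ to 0/0 form:
  lim(x→∞) x - √(x² - 6x + 4) = 3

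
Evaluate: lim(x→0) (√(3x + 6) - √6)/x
This is a standard limit.

Factor or rationalize the expression:
  lim(x→0) (√(3x + 6) - √6)/x = sqrt(6)/4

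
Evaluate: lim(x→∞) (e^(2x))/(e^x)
This is an ∞/∞ indeterminate form.

Apply L'Hôpital's rule: differentiate numerator and denominator separately.
  f(x) = e^(2·x)   ⇒   f'(x) = 2·e^(2·x)
  g(x) = e^(x)   ⇒   g'(x) = e^(x)
  lim(x→∞) f'(x)/g'(x) = lim(x→∞) (2·e^(2·x))/(e^(x))
  = ∞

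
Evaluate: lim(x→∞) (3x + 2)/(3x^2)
This is an ∞/∞ indeterminate form.

Apply L'Hôpital's rule: differentiate numerator and denominator separately.
  f(x) = 3·x + 2   ⇒   f'(x) = 3
  g(x) = 3·x^2   ⇒   g'(x) = 6·x
  lim(x→∞) f'(x)/g'(x) = lim(x→∞) (3)/(6·x)
  = 0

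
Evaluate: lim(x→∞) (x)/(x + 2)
This is an ∞/∞ indeterminate form.

Apply L'Hôpital's rule: differentiate numerator and denominator separately.
  f(x) = x   ⇒   f'(x) = 1
  g(x) = x + 2   ⇒   g'(x) = 1
  lim(x→∞) f'(x)/g'(x) = lim(x→∞) (1)/(1)
  = 1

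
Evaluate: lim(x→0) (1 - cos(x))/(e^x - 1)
This is a 0/0 indeterminate form.

Apply L'Hôpital's rule: differentiate numerator and denominator separately.
  f(x) = 1 - cos(x)   ⇒   f'(x) = sin(x)
  g(x) = e^(x) - 1   ⇒   g'(x) = e^(x)
  lim(x→0) f'(x)/g'(x) = lim(x→0) (sin(x))/(e^(x))
  = 0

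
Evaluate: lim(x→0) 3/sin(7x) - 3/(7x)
This is an ∞-∞ indeterminate form.

Combine fractions or rationalize to convert ∞-∞ to 0/0 form:
  lim(x→0) 3/sin(7x) - 3/(7x) = 0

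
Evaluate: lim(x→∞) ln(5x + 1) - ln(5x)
This is an ∞-∞ indeterminate form.

Combine fractions or rationalize to convert ∞-∞ to 0/0 form:
  lim(x→∞) ln(5x + 1) - ln(5x) = 0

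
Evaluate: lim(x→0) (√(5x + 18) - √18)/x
This is a standard limit.

Factor or rationalize the expression:
  lim(x→0) (√(5x + 18) - √18)/x = 5·sqrt(2)/12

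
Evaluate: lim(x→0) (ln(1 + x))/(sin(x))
This is a 0/0 indeterminate form.

Apply L'Hôpital's rule: differentiate numerator and denominator separately.
  f(x) = ln(x + 1)   ⇒   f'(x) = 1/(x + 1)
  g(x) = sin(x)   ⇒   g'(x) = cos(x)
  lim(x→0) f'(x)/g'(x) = lim(x→0) (1/(x + 1))/(cos(x))
  = 1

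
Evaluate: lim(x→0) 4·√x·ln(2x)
This is a 0·∞ indeterminate form.

Rewrite 0·∞ as a quotient (0/0 or ∞/∞ form), then apply L'Hôpital's rule:
  lim(x→0) 4·√x·ln(2x) = 0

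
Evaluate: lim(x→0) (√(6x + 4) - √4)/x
This is a standard limit.

Factor or rationalize the expression:
  lim(x→0) (√(6x + 4) - √4)/x = 3/2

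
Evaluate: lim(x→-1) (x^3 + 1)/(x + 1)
This is a standard limit.

Factor or rationalize the expression:
  lim(x→-1) (x^3 + 1)/(x + 1) = 3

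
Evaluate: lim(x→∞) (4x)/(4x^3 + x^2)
This is an ∞/∞ indeterminate form.

Apply L'Hôpital's rule: differentiate numerator and denominator separately.
  f(x) = 4·x   ⇒   f'(x) = 4
  g(x) = 4·x^3 + x^2   ⇒   g'(x) = 12·x^2 + 2·x
  lim(x→∞) f'(x)/g'(x) = lim(x→∞) (4)/(12·x^2 + 2·x)
  = 0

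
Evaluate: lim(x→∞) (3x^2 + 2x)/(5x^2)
This is an ∞/∞ indeterminate form.

Apply L'Hôpital's rule: differentiate numerator and denominator separately.
  f(x) = 3·x^2 + 2·x   ⇒   f'(x) = 6·x + 2
  g(x) = 5·x^2   ⇒   g'(x) = 10·x
  lim(x→∞) f'(x)/g'(x) = lim(x→∞) (6·x + 2)/(10·x)
  = 3/5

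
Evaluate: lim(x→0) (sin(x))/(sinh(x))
This is a 0/0 indeterminate form.

Apply L'Hôpital's rule: differentiate numerator and denominator separately.
  f(x) = sin(x)   ⇒   f'(x) = cos(x)
  g(x) = sinh(x)   ⇒   g'(x) = cosh(x)
  lim(x→0) f'(x)/g'(x) = lim(x→0) (cos(x))/(cosh(x))
  = 1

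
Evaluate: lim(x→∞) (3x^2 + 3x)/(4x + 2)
This is an ∞/∞ indeterminate form.

Apply L'Hôpital's rule: differentiate numerator and denominator separately.
  f(x) = 3·x^2 + 3·x   ⇒   f'(x) = 6·x + 3
  g(x) = 4·x + 2   ⇒   g'(x) = 4
  lim(x→∞) f'(x)/g'(x) = lim(x→∞) (6·x + 3)/(4)
  = ∞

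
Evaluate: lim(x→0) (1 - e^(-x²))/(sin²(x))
This is a 0/0 indeterminate form.

Apply L'Hôpital's rule: differentiate numerator and denominator separately.
  f(x) = 1 - e^(-x^2)   ⇒   f'(x) = 2·x·e^(-x^2)
  g(x) = sin(x)^2   ⇒   g'(x) = 2·sin(x)·cos(x)
  lim(x→0) f'(x)/g'(x) = lim(x→0) (2·x·e^(-x^2))/(2·sin(x)·cos(x))
  = 1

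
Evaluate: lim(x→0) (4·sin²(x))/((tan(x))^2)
This is a 0/0 indeterminate form.

Apply L'Hôpital's rule: differentiate numerator and denominator separately.
  f(x) = 4·sin(x)^2   ⇒   f'(x) = 8·sin(x)·cos(x)
  g(x) = tan(x)^2   ⇒   g'(x) = (2·tan(x)^2 + 2)·tan(x)
  lim(x→0) f'(x)/g'(x) = lim(x→0) (8·sin(x)·cos(x))/((2·tan(x)^2 + 2)·tan(x))
  = 4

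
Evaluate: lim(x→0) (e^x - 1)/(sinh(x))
This is a 0/0 indeterminate form.

Apply L'Hôpital's rule: differentiate numerator and denominator separately.
  f(x) = e^(x) - 1   ⇒   f'(x) = e^(x)
  g(x) = sinh(x)   ⇒   g'(x) = cosh(x)
  lim(x→0) f'(x)/g'(x) = lim(x→0) (e^(x))/(cosh(x))
  = 1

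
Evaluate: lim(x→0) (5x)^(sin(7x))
This is an exponential indeterminate form.

For exponential indeterminate forms, take the natural log:
  Let L = lim(x→0) (5x)^(sin(7x))
  Then ln(L) = lim(x→0) [exponent × ln(base)]
  Evaluate using L'Hôpital or standard limits, then exponentiate.
  L = 1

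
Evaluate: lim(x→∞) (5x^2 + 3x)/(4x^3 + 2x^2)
This is an ∞/∞ indeterminate form.

Apply L'Hôpital's rule: differentiate numerator and denominator separately.
  f(x) = 5·x^2 + 3·x   ⇒   f'(x) = 10·x + 3
  g(x) = 4·x^3 + 2·x^2   ⇒   g'(x) = 12·x^2 + 4·x
  lim(x→∞) f'(x)/g'(x) = lim(x→∞) (10·x + 3)/(12·x^2 + 4·x)
  = 0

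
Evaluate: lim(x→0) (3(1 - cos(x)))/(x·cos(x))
This is a 0/0 indeterminate form.

Apply L'Hôpital's rule: differentiate numerator and denominator separately.
  f(x) = 3 - 3·cos(x)   ⇒   f'(x) = 3·sin(x)
  g(x) = x·cos(x)   ⇒   g'(x) = -x·sin(x) + cos(x)
  lim(x→0) f'(x)/g'(x) = lim(x→0) (3·sin(x))/(-x·sin(x) + cos(x))
  = 0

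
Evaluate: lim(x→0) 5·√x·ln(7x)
This is a 0·∞ indeterminate form.

Rewrite 0·∞ as a quotient (0/0 or ∞/∞ form), then apply L'Hôpital's rule:
  lim(x→0) 5·√x·ln(7x) = 0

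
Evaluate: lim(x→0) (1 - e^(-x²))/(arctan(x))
This is a 0/0 indeterminate form.

Apply L'Hôpital's rule: differentiate numerator and denominator separately.
  f(x) = 1 - e^(-x^2)   ⇒   f'(x) = 2·x·e^(-x^2)
  g(x) = atan(x)   ⇒   g'(x) = 1/(x^2 + 1)
  lim(x→0) f'(x)/g'(x) = lim(x→0) (2·x·e^(-x^2))/(1/(x^2 + 1))
  = 0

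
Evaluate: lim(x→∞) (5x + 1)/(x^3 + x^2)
This is an ∞/∞ indeterminate form.

Apply L'Hôpital's rule: differentiate numerator and denominator separately.
  f(x) = 5·x + 1   ⇒   f'(x) = 5
  g(x) = x^3 + x^2   ⇒   g'(x) = 3·x^2 + 2·x
  lim(x→∞) f'(x)/g'(x) = lim(x→∞) (5)/(3·x^2 + 2·x)
  = 0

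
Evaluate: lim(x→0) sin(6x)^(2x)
This is an exponential indeterminate form.

For exponential indeterminate forms, take the natural log:
  Let L = lim(x→0) sin(6x)^(2x)
  Then ln(L) = lim(x→0) [exponent × ln(base)]
  Evaluate using L'Hôpital or standard limits, then exponentiate.
  L = 1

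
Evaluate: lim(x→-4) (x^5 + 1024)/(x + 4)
This is a standard limit.

Factor or rationalize the expression:
  lim(x→-4) (x^5 + 1024)/(x + 4) = 1280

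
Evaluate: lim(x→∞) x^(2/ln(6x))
This is an exponential indeterminate form.

For exponential indeterminate forms, take the natural log:
  Let L = lim(x→∞) x^(2/ln(6x))
  Then ln(L) = lim(x→∞) [exponent × ln(base)]
  Evaluate using L'Hôpital or standard limits, then exponentiate.
  L = e²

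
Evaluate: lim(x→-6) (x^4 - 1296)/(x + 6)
This is a standard limit.

Factor or rationalize the expression:
  lim(x→-6) (x^4 - 1296)/(x + 6) = -864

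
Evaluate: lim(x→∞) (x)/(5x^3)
This is an ∞/∞ indeterminate form.

Apply L'Hôpital's rule: differentiate numerator and denominator separately.
  f(x) = x   ⇒   f'(x) = 1
  g(x) = 5·x^3   ⇒   g'(x) = 15·x^2
  lim(x→∞) f'(x)/g'(x) = lim(x→∞) (1)/(15·x^2)
  = 0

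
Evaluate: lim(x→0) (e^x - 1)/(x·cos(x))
This is a 0/0 indeterminate form.

Apply L'Hôpital's rule: differentiate numerator and denominator separately.
  f(x) = e^(x) - 1   ⇒   f'(x) = e^(x)
  g(x) = x·cos(x)   ⇒   g'(x) = -x·sin(x) + cos(x)
  lim(x→0) f'(x)/g'(x) = lim(x→0) (e^(x))/(-x·sin(x) + cos(x))
  = 1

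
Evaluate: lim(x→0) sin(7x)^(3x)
This is an exponential indeterminate form.

For exponential indeterminate forms, take the natural log:
  Let L = lim(x→0) sin(7x)^(3x)
  Then ln(L) = lim(x→0) [exponent × ln(base)]
  Evaluate using L'Hôpital or standard limits, then exponentiate.
  L = 1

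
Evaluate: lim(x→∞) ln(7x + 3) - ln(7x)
This is an ∞-∞ indeterminate form.

Combine fractions or rationalize to convert ∞-∞ to 0/0 form:
  lim(x→∞) ln(7x + 3) - ln(7x) = 0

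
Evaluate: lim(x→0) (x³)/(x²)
This is a 0/0 indeterminate form.

Apply L'Hôpital's rule: differentiate numerator and denominator separately.
  f(x) = x^3   ⇒   f'(x) = 3·x^2
  g(x) = x^2   ⇒   g'(x) = 2·x
  lim(x→0) f'(x)/g'(x) = lim(x→0) (3·x^2)/(2·x)
  = 0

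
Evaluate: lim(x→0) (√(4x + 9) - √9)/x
This is a standard limit.

Factor or rationalize the expression:
  lim(x→0) (√(4x + 9) - √9)/x = 2/3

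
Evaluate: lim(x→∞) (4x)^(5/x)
This is an exponential indeterminate form.

For exponential indeterminate forms, take the natural log:
  Let L = lim(x→∞) (4x)^(5/x)
  Then ln(L) = lim(x→∞) [exponent × ln(base)]
  Evaluate using L'Hôpital or standard limits, then exponentiate.
  L = 1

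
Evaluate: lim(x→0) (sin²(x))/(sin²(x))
This is a 0/0 indeterminate form.

Apply L'Hôpital's rule: differentiate numerator and denominator separately.
  f(x) = sin(x)^2   ⇒   f'(x) = 2·sin(x)·cos(x)
  g(x) = sin(x)^2   ⇒   g'(x) = 2·sin(x)·cos(x)
  lim(x→0) f'(x)/g'(x) = lim(x→0) (2·sin(x)·cos(x))/(2·sin(x)·cos(x))
  = 1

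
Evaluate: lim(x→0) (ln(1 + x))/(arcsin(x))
This is a 0/0 indeterminate form.

Apply L'Hôpital's rule: differentiate numerator and denominator separately.
  f(x) = ln(x + 1)   ⇒   f'(x) = 1/(x + 1)
  g(x) = asin(x)   ⇒   g'(x) = 1/sqrt(1 - x^2)
  lim(x→0) f'(x)/g'(x) = lim(x→0) (1/(x + 1))/(1/sqrt(1 - x^2))
  = 1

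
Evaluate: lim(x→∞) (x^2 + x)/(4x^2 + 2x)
This is an ∞/∞ indeterminate form.

Apply L'Hôpital's rule: differentiate numerator and denominator separately.
  f(x) = x^2 + x   ⇒   f'(x) = 2·x + 1
  g(x) = 4·x^2 + 2·x   ⇒   g'(x) = 8·x + 2
  lim(x→∞) f'(x)/g'(x) = lim(x→∞) (2·x + 1)/(8·x + 2)
  = 1/4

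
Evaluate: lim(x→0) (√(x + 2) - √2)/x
This is a standard limit.

Factor or rationalize the expression:
  lim(x→0) (√(x + 2) - √2)/x = sqrt(2)/4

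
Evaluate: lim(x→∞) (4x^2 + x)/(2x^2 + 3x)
This is an ∞/∞ indeterminate form.

Apply L'Hôpital's rule: differentiate numerator and denominator separately.
  f(x) = 4·x^2 + x   ⇒   f'(x) = 8·x + 1
  g(x) = 2·x^2 + 3·x   ⇒   g'(x) = 4·x + 3
  lim(x→∞) f'(x)/g'(x) = lim(x→∞) (8·x + 1)/(4·x + 3)
  = 2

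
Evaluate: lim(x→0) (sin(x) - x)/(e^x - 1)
This is a 0/0 indeterminate form.

Apply L'Hôpital's rule: differentiate numerator and denominator separately.
  f(x) = -x + sin(x)   ⇒   f'(x) = cos(x) - 1
  g(x) = e^(x) - 1   ⇒   g'(x) = e^(x)
  lim(x→0) f'(x)/g'(x) = lim(x→0) (cos(x) - 1)/(e^(x))
  = 0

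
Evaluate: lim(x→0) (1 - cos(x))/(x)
This is a 0/0 indeterminate form.

Apply L'Hôpital's rule: differentiate numerator and denominator separately.
  f(x) = 1 - cos(x)   ⇒   f'(x) = sin(x)
  g(x) = x   ⇒   g'(x) = 1
  lim(x→0) f'(x)/g'(x) = lim(x→0) (sin(x))/(1)
  = 0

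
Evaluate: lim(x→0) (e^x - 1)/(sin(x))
This is a 0/0 indeterminate form.

Apply L'Hôpital's rule: differentiate numerator and denominator separately.
  f(x) = e^(x) - 1   ⇒   f'(x) = e^(x)
  g(x) = sin(x)   ⇒   g'(x) = cos(x)
  lim(x→0) f'(x)/g'(x) = lim(x→0) (e^(x))/(cos(x))
  = 1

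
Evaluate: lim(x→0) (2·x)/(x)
This is a 0/0 indeterminate form.

Apply L'Hôpital's rule: differentiate numerator and denominator separately.
  f(x) = 2·x   ⇒   f'(x) = 2
  g(x) = x   ⇒   g'(x) = 1
  lim(x→0) f'(x)/g'(x) = lim(x→0) (2)/(1)
  = 2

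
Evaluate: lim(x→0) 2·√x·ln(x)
This is a 0·∞ indeterminate form.

Rewrite 0·∞ as a quotient (0/0 or ∞/∞ form), then apply L'Hôpital's rule:
  lim(x→0) 2·√x·ln(x) = 0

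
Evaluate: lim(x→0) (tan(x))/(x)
This is a 0/0 indeterminate form.

Apply L'Hôpital's rule: differentiate numerator and denominator separately.
  f(x) = tan(x)   ⇒   f'(x) = tan(x)^2 + 1
  g(x) = x   ⇒   g'(x) = 1
  lim(x→0) f'(x)/g'(x) = lim(x→0) (tan(x)^2 + 1)/(1)
  = 1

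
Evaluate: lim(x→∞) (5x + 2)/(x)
This is an ∞/∞ indeterminate form.

Apply L'Hôpital's rule: differentiate numerator and denominator separately.
  f(x) = 5·x + 2   ⇒   f'(x) = 5
  g(x) = x   ⇒   g'(x) = 1
  lim(x→∞) f'(x)/g'(x) = lim(x→∞) (5)/(1)
  = 5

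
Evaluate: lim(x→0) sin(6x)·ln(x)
This is a 0·∞ indeterminate form.

Rewrite 0·∞ as a quotient (0/0 or ∞/∞ form), then apply L'Hôpital's rule:
  lim(x→0) sin(6x)·ln(x) = 0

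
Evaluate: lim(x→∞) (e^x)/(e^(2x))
This is an ∞/∞ indeterminate form.

Apply L'Hôpital's rule: differentiate numerator and denominator separately.
  f(x) = e^(x)   ⇒   f'(x) = e^(x)
  g(x) = e^(2·x)   ⇒   g'(x) = 2·e^(2·x)
  lim(x→∞) f'(x)/g'(x) = lim(x→∞) (e^(x))/(2·e^(2·x))
  = 0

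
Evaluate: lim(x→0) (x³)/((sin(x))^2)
This is a 0/0 indeterminate form.

Apply L'Hôpital's rule: differentiate numerator and denominator separately.
  f(x) = x^3   ⇒   f'(x) = 3·x^2
  g(x) = sin(x)^2   ⇒   g'(x) = 2·sin(x)·cos(x)
  lim(x→0) f'(x)/g'(x) = lim(x→0) (3·x^2)/(2·sin(x)·cos(x))
  = 0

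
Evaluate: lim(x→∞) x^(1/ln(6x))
This is an exponential indeterminate form.

For exponential indeterminate forms, take the natural log:
  Let L = lim(x→∞) x^(1/ln(6x))
  Then ln(L) = lim(x→∞) [exponent × ln(base)]
  Evaluate using L'Hôpital or standard limits, then exponentiate.
  L = e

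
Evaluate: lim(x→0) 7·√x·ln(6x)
This is a 0·∞ indeterminate form.

Rewrite 0·∞ as a quotient (0/0 or ∞/∞ form), then apply L'Hôpital's rule:
  lim(x→0) 7·√x·ln(6x) = 0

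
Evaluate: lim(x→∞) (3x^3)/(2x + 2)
This is an ∞/∞ indeterminate form.

Apply L'Hôpital's rule: differentiate numerator and denominator separately.
  f(x) = 3·x^3   ⇒   f'(x) = 9·x^2
  g(x) = 2·x + 2   ⇒   g'(x) = 2
  lim(x→∞) f'(x)/g'(x) = lim(x→∞) (9·x^2)/(2)
  = ∞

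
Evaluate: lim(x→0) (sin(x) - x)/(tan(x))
This is a 0/0 indeterminate form.

Apply L'Hôpital's rule: differentiate numerator and denominator separately.
  f(x) = -x + sin(x)   ⇒   f'(x) = cos(x) - 1
  g(x) = tan(x)   ⇒   g'(x) = tan(x)^2 + 1
  lim(x→0) f'(x)/g'(x) = lim(x→0) (cos(x) - 1)/(tan(x)^2 + 1)
  = 0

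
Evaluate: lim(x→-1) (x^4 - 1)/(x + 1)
This is a standard limit.

Factor or rationalize the expression:
  lim(x→-1) (x^4 - 1)/(x + 1) = -4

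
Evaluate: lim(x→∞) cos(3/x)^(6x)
This is an exponential indeterminate form.

For exponential indeterminate forms, take the natural log:
  Let L = lim(x→∞) cos(3/x)^(6x)
  Then ln(L) = lim(x→∞) [exponent × ln(base)]
  Evaluate using L'Hôpital or standard limits, then exponentiate.
  L = 1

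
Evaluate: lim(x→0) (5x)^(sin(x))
This is an exponential indeterminate form.

For exponential indeterminate forms, take the natural log:
  Let L = lim(x→0) (5x)^(sin(x))
  Then ln(L) = lim(x→0) [exponent × ln(base)]
  Evaluate using L'Hôpital or standard limits, then exponentiate.
  L = 1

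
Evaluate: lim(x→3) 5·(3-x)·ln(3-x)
This is a 0·∞ indeterminate form.

Rewrite 0·∞ as a quotient (0/0 or ∞/∞ form), then apply L'Hôpital's rule:
  lim(x→3) 5·(3-x)·ln(3-x) = 0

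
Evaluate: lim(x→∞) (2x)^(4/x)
This is an exponential indeterminate form.

For exponential indeterminate forms, take the natural log:
  Let L = lim(x→∞) (2x)^(4/x)
  Then ln(L) = lim(x→∞) [exponent × ln(base)]
  Evaluate using L'Hôpital or standard limits, then exponentiate.
  L = 1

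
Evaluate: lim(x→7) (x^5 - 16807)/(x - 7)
This is a standard limit.

Factor or rationalize the expression:
  lim(x→7) (x^5 - 16807)/(x - 7) = 12005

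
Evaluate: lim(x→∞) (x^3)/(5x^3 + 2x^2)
This is an ∞/∞ indeterminate form.

Apply L'Hôpital's rule: differentiate numerator and denominator separately.
  f(x) = x^3   ⇒   f'(x) = 3·x^2
  g(x) = 5·x^3 + 2·x^2   ⇒   g'(x) = 15·x^2 + 4·x
  lim(x→∞) f'(x)/g'(x) = lim(x→∞) (3·x^2)/(15·x^2 + 4·x)
  = 1/5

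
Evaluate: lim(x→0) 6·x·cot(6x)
This is a 0·∞ indeterminate form.

Rewrite 0·∞ as a quotient (0/0 or ∞/∞ form), then apply L'Hôpital's rule:
  lim(x→0) 6·x·cot(6x) = 1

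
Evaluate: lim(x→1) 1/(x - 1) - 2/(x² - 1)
This is an ∞-∞ indeterminate form.

Combine fractions or rationalize to convert ∞-∞ to 0/0 form:
  lim(x→1) 1/(x - 1) - 2/(x² - 1) = 1/2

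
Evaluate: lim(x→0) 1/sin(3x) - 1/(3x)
This is an ∞-∞ indeterminate form.

Combine fractions or rationalize to convert ∞-∞ to 0/0 form:
  lim(x→0) 1/sin(3x) - 1/(3x) = 0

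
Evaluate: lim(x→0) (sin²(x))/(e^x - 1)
This is a 0/0 indeterminate form.

Apply L'Hôpital's rule: differentiate numerator and denominator separately.
  f(x) = sin(x)^2   ⇒   f'(x) = 2·sin(x)·cos(x)
  g(x) = e^(x) - 1   ⇒   g'(x) = e^(x)
  lim(x→0) f'(x)/g'(x) = lim(x→0) (2·sin(x)·cos(x))/(e^(x))
  = 0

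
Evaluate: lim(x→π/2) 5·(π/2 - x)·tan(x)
This is a 0·∞ indeterminate form.

Rewrite 0·∞ as a quotient (0/0 or ∞/∞ form), then apply L'Hôpital's rule:
  lim(x→π/2) 5·(π/2 - x)·tan(x) = 5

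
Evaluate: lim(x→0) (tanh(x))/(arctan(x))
This is a 0/0 indeterminate form.

Apply L'Hôpital's rule: differentiate numerator and denominator separately.
  f(x) = tanh(x)   ⇒   f'(x) = 1 - tanh(x)^2
  g(x) = atan(x)   ⇒   g'(x) = 1/(x^2 + 1)
  lim(x→0) f'(x)/g'(x) = lim(x→0) (1 - tanh(x)^2)/(1/(x^2 + 1))
  = 1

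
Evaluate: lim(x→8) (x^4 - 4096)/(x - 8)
This is a standard limit.

Factor or rationalize the expression:
  lim(x→8) (x^4 - 4096)/(x - 8) = 2048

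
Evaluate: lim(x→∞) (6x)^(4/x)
This is an exponential indeterminate form.

For exponential indeterminate forms, take the natural log:
  Let L = lim(x→∞) (6x)^(4/x)
  Then ln(L) = lim(x→∞) [exponent × ln(base)]
  Evaluate using L'Hôpital or standard limits, then exponentiate.
  L = 1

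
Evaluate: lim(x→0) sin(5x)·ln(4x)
This is a 0·∞ indeterminate form.

Rewrite 0·∞ as a quotient (0/0 or ∞/∞ form), then apply L'Hôpital's rule:
  lim(x→0) sin(5x)·ln(4x) = 0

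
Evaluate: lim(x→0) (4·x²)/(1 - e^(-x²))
This is a 0/0 indeterminate form.

Apply L'Hôpital's rule: differentiate numerator and denominator separately.
  f(x) = 4·x^2   ⇒   f'(x) = 8·x
  g(x) = 1 - e^(-x^2)   ⇒   g'(x) = 2·x·e^(-x^2)
  lim(x→0) f'(x)/g'(x) = lim(x→0) (8·x)/(2·x·e^(-x^2))
  = 4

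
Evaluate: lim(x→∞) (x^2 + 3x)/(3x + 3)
This is an ∞/∞ indeterminate form.

Apply L'Hôpital's rule: differentiate numerator and denominator separately.
  f(x) = x^2 + 3·x   ⇒   f'(x) = 2·x + 3
  g(x) = 3·x + 3   ⇒   g'(x) = 3
  lim(x→∞) f'(x)/g'(x) = lim(x→∞) (2·x + 3)/(3)
  = ∞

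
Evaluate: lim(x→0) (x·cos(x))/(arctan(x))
This is a 0/0 indeterminate form.

Apply L'Hôpital's rule: differentiate numerator and denominator separately.
  f(x) = x·cos(x)   ⇒   f'(x) = -x·sin(x) + cos(x)
  g(x) = atan(x)   ⇒   g'(x) = 1/(x^2 + 1)
  lim(x→0) f'(x)/g'(x) = lim(x→0) (-x·sin(x) + cos(x))/(1/(x^2 + 1))
  = 1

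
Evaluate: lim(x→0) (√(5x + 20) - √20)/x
This is a standard limit.

Factor or rationalize the expression:
  lim(x→0) (√(5x + 20) - √20)/x = sqrt(5)/4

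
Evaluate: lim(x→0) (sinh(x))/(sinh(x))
This is a 0/0 indeterminate form.

Apply L'Hôpital's rule: differentiate numerator and denominator separately.
  f(x) = sinh(x)   ⇒   f'(x) = cosh(x)
  g(x) = sinh(x)   ⇒   g'(x) = cosh(x)
  lim(x→0) f'(x)/g'(x) = lim(x→0) (cosh(x))/(cosh(x))
  = 1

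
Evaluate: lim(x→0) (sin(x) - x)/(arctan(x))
This is a 0/0 indeterminate form.

Apply L'Hôpital's rule: differentiate numerator and denominator separately.
  f(x) = -x + sin(x)   ⇒   f'(x) = cos(x) - 1
  g(x) = atan(x)   ⇒   g'(x) = 1/(x^2 + 1)
  lim(x→0) f'(x)/g'(x) = lim(x→0) (cos(x) - 1)/(1/(x^2 + 1))
  = 0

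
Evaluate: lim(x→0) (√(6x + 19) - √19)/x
This is a standard limit.

Factor or rationalize the expression:
  lim(x→0) (√(6x + 19) - √19)/x = 3·sqrt(19)/19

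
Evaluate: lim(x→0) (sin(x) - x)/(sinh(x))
This is a 0/0 indeterminate form.

Apply L'Hôpital's rule: differentiate numerator and denominator separately.
  f(x) = -x + sin(x)   ⇒   f'(x) = cos(x) - 1
  g(x) = sinh(x)   ⇒   g'(x) = cosh(x)
  lim(x→0) f'(x)/g'(x) = lim(x→0) (cos(x) - 1)/(cosh(x))
  = 0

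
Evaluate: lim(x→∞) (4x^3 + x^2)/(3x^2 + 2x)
This is an ∞/∞ indeterminate form.

Apply L'Hôpital's rule: differentiate numerator and denominator separately.
  f(x) = 4·x^3 + x^2   ⇒   f'(x) = 12·x^2 + 2·x
  g(x) = 3·x^2 + 2·x   ⇒   g'(x) = 6·x + 2
  lim(x→∞) f'(x)/g'(x) = lim(x→∞) (12·x^2 + 2·x)/(6·x + 2)
  = ∞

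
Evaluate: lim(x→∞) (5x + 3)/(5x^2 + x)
This is an ∞/∞ indeterminate form.

Apply L'Hôpital's rule: differentiate numerator and denominator separately.
  f(x) = 5·x + 3   ⇒   f'(x) = 5
  g(x) = 5·x^2 + x   ⇒   g'(x) = 10·x + 1
  lim(x→∞) f'(x)/g'(x) = lim(x→∞) (5)/(10·x + 1)
  = 0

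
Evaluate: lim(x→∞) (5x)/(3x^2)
This is an ∞/∞ indeterminate form.

Apply L'Hôpital's rule: differentiate numerator and denominator separately.
  f(x) = 5·x   ⇒   f'(x) = 5
  g(x) = 3·x^2   ⇒   g'(x) = 6·x
  lim(x→∞) f'(x)/g'(x) = lim(x→∞) (5)/(6·x)
  = 0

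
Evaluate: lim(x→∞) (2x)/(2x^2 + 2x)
This is an ∞/∞ indeterminate form.

Apply L'Hôpital's rule: differentiate numerator and denominator separately.
  f(x) = 2·x   ⇒   f'(x) = 2
  g(x) = 2·x^2 + 2·x   ⇒   g'(x) = 4·x + 2
  lim(x→∞) f'(x)/g'(x) = lim(x→∞) (2)/(4·x + 2)
  = 0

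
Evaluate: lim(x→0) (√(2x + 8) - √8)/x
This is a standard limit.

Factor or rationalize the expression:
  lim(x→0) (√(2x + 8) - √8)/x = sqrt(2)/4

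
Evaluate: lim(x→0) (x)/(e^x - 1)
This is a 0/0 indeterminate form.

Apply L'Hôpital's rule: differentiate numerator and denominator separately.
  f(x) = x   ⇒   f'(x) = 1
  g(x) = e^(x) - 1   ⇒   g'(x) = e^(x)
  lim(x→0) f'(x)/g'(x) = lim(x→0) (1)/(e^(x))
  = 1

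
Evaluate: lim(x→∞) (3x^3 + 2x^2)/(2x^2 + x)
This is an ∞/∞ indeterminate form.

Apply L'Hôpital's rule: differentiate numerator and denominator separately.
  f(x) = 3·x^3 + 2·x^2   ⇒   f'(x) = 9·x^2 + 4·x
  g(x) = 2·x^2 + x   ⇒   g'(x) = 4·x + 1
  lim(x→∞) f'(x)/g'(x) = lim(x→∞) (9·x^2 + 4·x)/(4·x + 1)
  = ∞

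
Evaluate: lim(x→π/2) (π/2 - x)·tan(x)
This is a 0·∞ indeterminate form.

Rewrite 0·∞ as a quotient (0/0 or ∞/∞ form), then apply L'Hôpital's rule:
  lim(x→π/2) (π/2 - x)·tan(x) = 1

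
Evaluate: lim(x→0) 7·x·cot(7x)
This is a 0·∞ indeterminate form.

Rewrite 0·∞ as a quotient (0/0 or ∞/∞ form), then apply L'Hôpital's rule:
  lim(x→0) 7·x·cot(7x) = 1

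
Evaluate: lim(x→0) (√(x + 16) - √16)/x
This is a standard limit.

Factor or rationalize the expression:
  lim(x→0) (√(x + 16) - √16)/x = 1/8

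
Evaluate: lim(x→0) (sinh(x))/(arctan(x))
This is a 0/0 indeterminate form.

Apply L'Hôpital's rule: differentiate numerator and denominator separately.
  f(x) = sinh(x)   ⇒   f'(x) = cosh(x)
  g(x) = atan(x)   ⇒   g'(x) = 1/(x^2 + 1)
  lim(x→0) f'(x)/g'(x) = lim(x→0) (cosh(x))/(1/(x^2 + 1))
  = 1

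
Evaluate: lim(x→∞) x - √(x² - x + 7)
This is an ∞-∞ indeterminate form.

Combine fractions or rationalize to convert ∞-∞ to 0/0 form:
  lim(x→∞) x - √(x² - x + 7) = 1/2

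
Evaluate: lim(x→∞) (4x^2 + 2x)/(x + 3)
This is an ∞/∞ indeterminate form.

Apply L'Hôpital's rule: differentiate numerator and denominator separately.
  f(x) = 4·x^2 + 2·x   ⇒   f'(x) = 8·x + 2
  g(x) = x + 3   ⇒   g'(x) = 1
  lim(x→∞) f'(x)/g'(x) = lim(x→∞) (8·x + 2)/(1)
  = ∞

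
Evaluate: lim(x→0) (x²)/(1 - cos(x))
This is a 0/0 indeterminate form.

Apply L'Hôpital's rule: differentiate numerator and denominator separately.
  f(x) = x^2   ⇒   f'(x) = 2·x
  g(x) = 1 - cos(x)   ⇒   g'(x) = sin(x)
  lim(x→0) f'(x)/g'(x) = lim(x→0) (2·x)/(sin(x))
  = 2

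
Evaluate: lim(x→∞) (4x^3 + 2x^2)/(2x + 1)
This is an ∞/∞ indeterminate form.

Apply L'Hôpital's rule: differentiate numerator and denominator separately.
  f(x) = 4·x^3 + 2·x^2   ⇒   f'(x) = 12·x^2 + 4·x
  g(x) = 2·x + 1   ⇒   g'(x) = 2
  lim(x→∞) f'(x)/g'(x) = lim(x→∞) (12·x^2 + 4·x)/(2)
  = ∞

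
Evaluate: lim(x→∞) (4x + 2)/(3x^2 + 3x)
This is an ∞/∞ indeterminate form.

Apply L'Hôpital's rule: differentiate numerator and denominator separately.
  f(x) = 4·x + 2   ⇒   f'(x) = 4
  g(x) = 3·x^2 + 3·x   ⇒   g'(x) = 6·x + 3
  lim(x→∞) f'(x)/g'(x) = lim(x→∞) (4)/(6·x + 3)
  = 0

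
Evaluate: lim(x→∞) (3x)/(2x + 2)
This is an ∞/∞ indeterminate form.

Apply L'Hôpital's rule: differentiate numerator and denominator separately.
  f(x) = 3·x   ⇒   f'(x) = 3
  g(x) = 2·x + 2   ⇒   g'(x) = 2
  lim(x→∞) f'(x)/g'(x) = lim(x→∞) (3)/(2)
  = 3/2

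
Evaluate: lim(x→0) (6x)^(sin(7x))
This is an exponential indeterminate form.

For exponential indeterminate forms, take the natural log:
  Let L = lim(x→0) (6x)^(sin(7x))
  Then ln(L) = lim(x→0) [exponent × ln(base)]
  Evaluate using L'Hôpital or standard limits, then exponentiate.
  L = 1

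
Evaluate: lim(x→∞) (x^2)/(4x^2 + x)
This is an ∞/∞ indeterminate form.

Apply L'Hôpital's rule: differentiate numerator and denominator separately.
  f(x) = x^2   ⇒   f'(x) = 2·x
  g(x) = 4·x^2 + x   ⇒   g'(x) = 8·x + 1
  lim(x→∞) f'(x)/g'(x) = lim(x→∞) (2·x)/(8·x + 1)
  = 1/4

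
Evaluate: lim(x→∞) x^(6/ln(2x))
This is an exponential indeterminate form.

For exponential indeterminate forms, take the natural log:
  Let L = lim(x→∞) x^(6/ln(2x))
  Then ln(L) = lim(x→∞) [exponent × ln(base)]
  Evaluate using L'Hôpital or standard limits, then exponentiate.
  L = e^(6)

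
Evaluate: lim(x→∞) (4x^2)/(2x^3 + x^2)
This is an ∞/∞ indeterminate form.

Apply L'Hôpital's rule: differentiate numerator and denominator separately.
  f(x) = 4·x^2   ⇒   f'(x) = 8·x
  g(x) = 2·x^3 + x^2   ⇒   g'(x) = 6·x^2 + 2·x
  lim(x→∞) f'(x)/g'(x) = lim(x→∞) (8·x)/(6·x^2 + 2·x)
  = 0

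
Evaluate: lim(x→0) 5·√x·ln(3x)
This is a 0·∞ indeterminate form.

Rewrite 0·∞ as a quotient (0/0 or ∞/∞ form), then apply L'Hôpital's rule:
  lim(x→0) 5·√x·ln(3x) = 0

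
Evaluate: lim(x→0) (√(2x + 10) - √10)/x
This is a standard limit.

Factor or rationalize the expression:
  lim(x→0) (√(2x + 10) - √10)/x = sqrt(10)/10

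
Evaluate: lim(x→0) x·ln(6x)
This is a 0·∞ indeterminate form.

Rewrite 0·∞ as a quotient (0/0 or ∞/∞ form), then apply L'Hôpital's rule:
  lim(x→0) x·ln(6x) = 0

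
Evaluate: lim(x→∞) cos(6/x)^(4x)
This is an exponential indeterminate form.

For exponential indeterminate forms, take the natural log:
  Let L = lim(x→∞) cos(6/x)^(4x)
  Then ln(L) = lim(x→∞) [exponent × ln(base)]
  Evaluate using L'Hôpital or standard limits, then exponentiate.
  L = 1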